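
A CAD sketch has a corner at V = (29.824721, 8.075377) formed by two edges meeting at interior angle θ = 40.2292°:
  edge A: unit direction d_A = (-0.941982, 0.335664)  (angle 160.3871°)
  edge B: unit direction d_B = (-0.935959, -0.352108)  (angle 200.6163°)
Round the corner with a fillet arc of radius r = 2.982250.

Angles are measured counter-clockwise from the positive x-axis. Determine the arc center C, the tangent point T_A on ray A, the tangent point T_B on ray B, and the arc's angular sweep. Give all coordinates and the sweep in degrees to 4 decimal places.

center=(21.1532,7.9994) T_A=(22.1542,10.8087) T_B=(22.2032,5.2082) sweep=139.7708

bisector direction at 180.5017° = (-0.999962,-0.008756)
center distance |VC| = r/sin(θ/2) = 2.982250/sin(20.1146°) = 8.671878
C = V + |VC|·bis = (21.1532,7.9994)
T_A = V + ((C−V)·d_A)·d_A = V + 8.1430·d_A = (22.1542,10.8087)
T_B = V + ((C−V)·d_B)·d_B = V + 8.1430·d_B = (22.2032,5.2082)
sweep = 180° − θ = 139.7708°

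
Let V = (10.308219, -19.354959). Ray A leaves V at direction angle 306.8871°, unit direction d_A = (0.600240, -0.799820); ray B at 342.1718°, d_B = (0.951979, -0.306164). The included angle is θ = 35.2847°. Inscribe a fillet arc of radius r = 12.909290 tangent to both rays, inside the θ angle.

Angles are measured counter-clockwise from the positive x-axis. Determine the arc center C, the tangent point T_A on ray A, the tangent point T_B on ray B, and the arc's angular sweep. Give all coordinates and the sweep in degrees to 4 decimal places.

bisector direction at 324.5294° = (0.814414,-0.580284)
center distance |VC| = r/sin(θ/2) = 12.909290/sin(17.6424°) = 42.594465
C = V + |VC|·bis = (44.9977,-44.0719)
T_A = V + ((C−V)·d_A)·d_A = V + 40.5911·d_A = (34.6726,-51.8205)
T_B = V + ((C−V)·d_B)·d_B = V + 40.5911·d_B = (48.9501,-31.7825)
sweep = 180° − θ = 144.7153°

center=(44.9977,-44.0719) T_A=(34.6726,-51.8205) T_B=(48.9501,-31.7825) sweep=144.7153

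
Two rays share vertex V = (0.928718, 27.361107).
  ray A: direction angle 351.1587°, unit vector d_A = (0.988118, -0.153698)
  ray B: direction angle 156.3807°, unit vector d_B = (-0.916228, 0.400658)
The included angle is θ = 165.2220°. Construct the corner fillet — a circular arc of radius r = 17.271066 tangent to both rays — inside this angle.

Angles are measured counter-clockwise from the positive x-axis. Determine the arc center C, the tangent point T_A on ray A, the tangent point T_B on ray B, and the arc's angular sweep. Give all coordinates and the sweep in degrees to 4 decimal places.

center=(5.7964,44.0827) T_A=(3.1419,27.0169) T_B=(-1.1234,28.2585) sweep=14.7780

bisector direction at 73.7697° = (0.279499,0.960146)
center distance |VC| = r/sin(θ/2) = 17.271066/sin(82.6110°) = 17.415688
C = V + |VC|·bis = (5.7964,44.0827)
T_A = V + ((C−V)·d_A)·d_A = V + 2.2397·d_A = (3.1419,27.0169)
T_B = V + ((C−V)·d_B)·d_B = V + 2.2397·d_B = (-1.1234,28.2585)
sweep = 180° − θ = 14.7780°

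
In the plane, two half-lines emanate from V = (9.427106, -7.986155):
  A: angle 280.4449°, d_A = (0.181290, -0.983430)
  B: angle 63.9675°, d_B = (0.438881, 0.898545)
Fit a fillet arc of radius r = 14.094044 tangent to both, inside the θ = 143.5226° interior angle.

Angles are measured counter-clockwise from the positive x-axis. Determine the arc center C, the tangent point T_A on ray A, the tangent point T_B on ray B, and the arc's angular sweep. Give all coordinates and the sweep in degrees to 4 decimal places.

center=(24.1296,-9.9985) T_A=(10.2691,-12.5536) T_B=(11.4655,-3.8129) sweep=36.4774

bisector direction at 352.2062° = (0.990763,-0.135608)
center distance |VC| = r/sin(θ/2) = 14.094044/sin(71.7613°) = 14.839571
C = V + |VC|·bis = (24.1296,-9.9985)
T_A = V + ((C−V)·d_A)·d_A = V + 4.6444·d_A = (10.2691,-12.5536)
T_B = V + ((C−V)·d_B)·d_B = V + 4.6444·d_B = (11.4655,-3.8129)
sweep = 180° − θ = 36.4774°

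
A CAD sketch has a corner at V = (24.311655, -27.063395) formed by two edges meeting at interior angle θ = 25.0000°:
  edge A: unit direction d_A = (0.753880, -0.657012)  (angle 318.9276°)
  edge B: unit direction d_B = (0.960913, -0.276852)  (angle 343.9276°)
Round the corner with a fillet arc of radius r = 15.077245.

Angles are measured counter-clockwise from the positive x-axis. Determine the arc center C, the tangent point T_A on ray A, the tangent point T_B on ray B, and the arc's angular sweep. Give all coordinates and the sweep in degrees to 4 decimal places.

bisector direction at 331.4276° = (0.878213,-0.478269)
center distance |VC| = r/sin(θ/2) = 15.077245/sin(12.5000°) = 69.660284
C = V + |VC|·bis = (85.4883,-60.3797)
T_A = V + ((C−V)·d_A)·d_A = V + 68.0091·d_A = (75.5823,-71.7462)
T_B = V + ((C−V)·d_B)·d_B = V + 68.0091·d_B = (89.6624,-45.8918)
sweep = 180° − θ = 155.0000°

center=(85.4883,-60.3797) T_A=(75.5823,-71.7462) T_B=(89.6624,-45.8918) sweep=155.0000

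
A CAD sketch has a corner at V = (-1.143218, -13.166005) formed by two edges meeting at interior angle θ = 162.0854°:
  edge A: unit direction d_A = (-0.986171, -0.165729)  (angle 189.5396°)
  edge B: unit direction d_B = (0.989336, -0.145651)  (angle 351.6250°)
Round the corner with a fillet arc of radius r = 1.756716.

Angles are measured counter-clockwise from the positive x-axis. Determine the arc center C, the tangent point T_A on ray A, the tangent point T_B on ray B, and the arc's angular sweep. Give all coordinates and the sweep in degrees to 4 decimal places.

center=(-1.1251,-14.9443) T_A=(-1.4163,-13.2119) T_B=(-0.8693,-13.2063) sweep=17.9146

bisector direction at 270.5823° = (0.010163,-0.999948)
center distance |VC| = r/sin(θ/2) = 1.756716/sin(81.0427°) = 1.778404
C = V + |VC|·bis = (-1.1251,-14.9443)
T_A = V + ((C−V)·d_A)·d_A = V + 0.2769·d_A = (-1.4163,-13.2119)
T_B = V + ((C−V)·d_B)·d_B = V + 0.2769·d_B = (-0.8693,-13.2063)
sweep = 180° − θ = 17.9146°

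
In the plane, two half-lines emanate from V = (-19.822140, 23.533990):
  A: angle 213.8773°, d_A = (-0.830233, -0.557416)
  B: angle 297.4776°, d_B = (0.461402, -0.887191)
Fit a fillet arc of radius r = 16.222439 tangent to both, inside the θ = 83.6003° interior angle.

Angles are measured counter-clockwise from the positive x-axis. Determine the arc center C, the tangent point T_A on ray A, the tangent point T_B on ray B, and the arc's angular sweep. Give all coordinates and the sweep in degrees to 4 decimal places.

center=(-25.8430,-0.0480) T_A=(-34.8857,13.4204) T_B=(-11.4506,7.4370) sweep=96.3997

bisector direction at 255.6775° = (-0.247380,-0.968918)
center distance |VC| = r/sin(θ/2) = 16.222439/sin(41.8002°) = 24.338486
C = V + |VC|·bis = (-25.8430,-0.0480)
T_A = V + ((C−V)·d_A)·d_A = V + 18.1437·d_A = (-34.8857,13.4204)
T_B = V + ((C−V)·d_B)·d_B = V + 18.1437·d_B = (-11.4506,7.4370)
sweep = 180° − θ = 96.3997°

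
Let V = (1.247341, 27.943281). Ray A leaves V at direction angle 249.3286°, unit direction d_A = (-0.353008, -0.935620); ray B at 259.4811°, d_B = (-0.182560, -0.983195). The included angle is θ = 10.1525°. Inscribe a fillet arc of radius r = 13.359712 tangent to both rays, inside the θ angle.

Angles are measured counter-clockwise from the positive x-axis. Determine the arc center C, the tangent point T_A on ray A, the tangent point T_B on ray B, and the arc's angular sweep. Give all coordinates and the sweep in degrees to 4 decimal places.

center=(-39.3443,-117.4870) T_A=(-51.8439,-112.7709) T_B=(-26.2091,-119.9260) sweep=169.8475

bisector direction at 254.4049° = (-0.268838,-0.963185)
center distance |VC| = r/sin(θ/2) = 13.359712/sin(5.0762°) = 150.988906
C = V + |VC|·bis = (-39.3443,-117.4870)
T_A = V + ((C−V)·d_A)·d_A = V + 150.3967·d_A = (-51.8439,-112.7709)
T_B = V + ((C−V)·d_B)·d_B = V + 150.3967·d_B = (-26.2091,-119.9260)
sweep = 180° − θ = 169.8475°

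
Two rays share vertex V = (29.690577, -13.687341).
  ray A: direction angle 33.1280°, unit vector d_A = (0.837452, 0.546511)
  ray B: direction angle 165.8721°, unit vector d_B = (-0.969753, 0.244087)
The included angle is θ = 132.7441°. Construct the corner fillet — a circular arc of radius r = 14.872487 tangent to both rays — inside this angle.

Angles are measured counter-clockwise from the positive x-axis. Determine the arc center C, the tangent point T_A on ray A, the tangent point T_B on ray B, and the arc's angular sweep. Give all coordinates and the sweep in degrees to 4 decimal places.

center=(27.0113,2.3234) T_A=(35.1393,-10.1316) T_B=(23.3811,-12.0992) sweep=47.2559

bisector direction at 99.5001° = (-0.165048,0.986285)
center distance |VC| = r/sin(θ/2) = 14.872487/sin(66.3721°) = 16.233374
C = V + |VC|·bis = (27.0113,2.3234)
T_A = V + ((C−V)·d_A)·d_A = V + 6.5063·d_A = (35.1393,-10.1316)
T_B = V + ((C−V)·d_B)·d_B = V + 6.5063·d_B = (23.3811,-12.0992)
sweep = 180° − θ = 47.2559°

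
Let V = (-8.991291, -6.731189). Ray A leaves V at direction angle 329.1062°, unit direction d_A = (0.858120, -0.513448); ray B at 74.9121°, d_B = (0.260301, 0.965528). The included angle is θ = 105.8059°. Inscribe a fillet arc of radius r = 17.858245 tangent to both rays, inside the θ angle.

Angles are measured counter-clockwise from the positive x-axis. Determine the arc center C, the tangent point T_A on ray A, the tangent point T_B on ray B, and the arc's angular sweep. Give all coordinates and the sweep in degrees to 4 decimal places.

center=(11.7666,1.6594) T_A=(2.5973,-13.6651) T_B=(-5.4760,6.3079) sweep=74.1941

bisector direction at 22.0091° = (0.927124,0.374755)
center distance |VC| = r/sin(θ/2) = 17.858245/sin(52.9029°) = 22.389556
C = V + |VC|·bis = (11.7666,1.6594)
T_A = V + ((C−V)·d_A)·d_A = V + 13.5046·d_A = (2.5973,-13.6651)
T_B = V + ((C−V)·d_B)·d_B = V + 13.5046·d_B = (-5.4760,6.3079)
sweep = 180° − θ = 74.1941°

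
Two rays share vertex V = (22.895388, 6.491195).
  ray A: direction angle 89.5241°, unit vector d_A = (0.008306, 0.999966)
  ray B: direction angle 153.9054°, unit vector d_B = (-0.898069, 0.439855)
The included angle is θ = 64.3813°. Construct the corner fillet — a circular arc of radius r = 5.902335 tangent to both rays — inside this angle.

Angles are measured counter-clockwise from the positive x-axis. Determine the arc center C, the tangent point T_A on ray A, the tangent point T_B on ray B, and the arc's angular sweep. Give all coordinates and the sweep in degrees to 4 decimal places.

center=(17.0711,15.9160) T_A=(22.9733,15.8670) T_B=(14.4750,10.6153) sweep=115.6187

bisector direction at 121.7148° = (-0.525691,0.850676)
center distance |VC| = r/sin(θ/2) = 5.902335/sin(32.1906°) = 11.079242
C = V + |VC|·bis = (17.0711,15.9160)
T_A = V + ((C−V)·d_A)·d_A = V + 9.3761·d_A = (22.9733,15.8670)
T_B = V + ((C−V)·d_B)·d_B = V + 9.3761·d_B = (14.4750,10.6153)
sweep = 180° − θ = 115.6187°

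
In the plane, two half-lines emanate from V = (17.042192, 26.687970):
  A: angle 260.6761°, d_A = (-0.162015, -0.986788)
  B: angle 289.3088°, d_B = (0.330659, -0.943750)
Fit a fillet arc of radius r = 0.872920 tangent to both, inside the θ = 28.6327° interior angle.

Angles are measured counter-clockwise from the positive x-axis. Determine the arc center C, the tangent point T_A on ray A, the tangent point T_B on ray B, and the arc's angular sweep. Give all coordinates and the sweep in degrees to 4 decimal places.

center=(17.3494,23.1712) T_A=(16.4880,23.3126) T_B=(18.1732,23.4599) sweep=151.3673

bisector direction at 274.9925° = (0.087024,-0.996206)
center distance |VC| = r/sin(θ/2) = 0.872920/sin(14.3163°) = 3.530151
C = V + |VC|·bis = (17.3494,23.1712)
T_A = V + ((C−V)·d_A)·d_A = V + 3.4205·d_A = (16.4880,23.3126)
T_B = V + ((C−V)·d_B)·d_B = V + 3.4205·d_B = (18.1732,23.4599)
sweep = 180° − θ = 151.3673°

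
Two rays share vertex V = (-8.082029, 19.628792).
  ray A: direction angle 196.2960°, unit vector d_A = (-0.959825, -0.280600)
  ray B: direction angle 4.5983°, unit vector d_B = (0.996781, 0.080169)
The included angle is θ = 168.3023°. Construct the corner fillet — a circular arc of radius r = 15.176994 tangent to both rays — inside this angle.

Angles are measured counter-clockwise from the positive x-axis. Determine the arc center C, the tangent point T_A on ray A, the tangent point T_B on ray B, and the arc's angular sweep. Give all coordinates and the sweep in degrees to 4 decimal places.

center=(-5.3156,4.6253) T_A=(-9.5743,19.1925) T_B=(-6.5323,19.7534) sweep=11.6977

bisector direction at 280.4471° = (0.181328,-0.983423)
center distance |VC| = r/sin(θ/2) = 15.176994/sin(84.1512°) = 15.256416
C = V + |VC|·bis = (-5.3156,4.6253)
T_A = V + ((C−V)·d_A)·d_A = V + 1.5547·d_A = (-9.5743,19.1925)
T_B = V + ((C−V)·d_B)·d_B = V + 1.5547·d_B = (-6.5323,19.7534)
sweep = 180° − θ = 11.6977°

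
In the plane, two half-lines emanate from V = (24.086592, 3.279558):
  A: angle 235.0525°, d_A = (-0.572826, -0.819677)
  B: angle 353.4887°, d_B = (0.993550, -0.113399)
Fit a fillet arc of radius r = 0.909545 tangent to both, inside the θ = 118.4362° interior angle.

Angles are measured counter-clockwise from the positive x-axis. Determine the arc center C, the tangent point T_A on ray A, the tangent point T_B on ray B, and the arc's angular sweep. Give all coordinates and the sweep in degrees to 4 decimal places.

center=(24.5218,2.3144) T_A=(23.7762,2.8355) T_B=(24.6249,3.2181) sweep=61.5638

bisector direction at 294.2706° = (0.411047,-0.911614)
center distance |VC| = r/sin(θ/2) = 0.909545/sin(59.2181°) = 1.058692
C = V + |VC|·bis = (24.5218,2.3144)
T_A = V + ((C−V)·d_A)·d_A = V + 0.5418·d_A = (23.7762,2.8355)
T_B = V + ((C−V)·d_B)·d_B = V + 0.5418·d_B = (24.6249,3.2181)
sweep = 180° − θ = 61.5638°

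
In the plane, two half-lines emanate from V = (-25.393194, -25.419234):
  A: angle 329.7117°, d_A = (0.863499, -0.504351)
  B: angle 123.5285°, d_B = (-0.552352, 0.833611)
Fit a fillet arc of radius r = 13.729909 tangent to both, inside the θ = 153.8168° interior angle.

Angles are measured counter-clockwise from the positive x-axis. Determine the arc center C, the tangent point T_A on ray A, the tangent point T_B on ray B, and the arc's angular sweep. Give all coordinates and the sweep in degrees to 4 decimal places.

center=(-15.7114,-15.1738) T_A=(-22.6361,-27.0296) T_B=(-27.1568,-22.7576) sweep=26.1832

bisector direction at 46.6201° = (0.686833,0.726816)
center distance |VC| = r/sin(θ/2) = 13.729909/sin(76.9084°) = 14.096283
C = V + |VC|·bis = (-15.7114,-15.1738)
T_A = V + ((C−V)·d_A)·d_A = V + 3.1929·d_A = (-22.6361,-27.0296)
T_B = V + ((C−V)·d_B)·d_B = V + 3.1929·d_B = (-27.1568,-22.7576)
sweep = 180° − θ = 26.1832°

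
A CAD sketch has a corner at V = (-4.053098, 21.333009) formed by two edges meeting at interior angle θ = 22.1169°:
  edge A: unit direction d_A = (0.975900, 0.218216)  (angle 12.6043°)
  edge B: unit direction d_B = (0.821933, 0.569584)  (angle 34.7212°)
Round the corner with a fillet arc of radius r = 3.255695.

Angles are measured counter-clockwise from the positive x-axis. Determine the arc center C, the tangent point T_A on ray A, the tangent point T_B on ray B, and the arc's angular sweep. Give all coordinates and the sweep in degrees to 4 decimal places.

center=(11.4933,28.1454) T_A=(12.2038,24.9681) T_B=(9.6390,30.8213) sweep=157.8831

bisector direction at 23.6627° = (0.915924,0.401352)
center distance |VC| = r/sin(θ/2) = 3.255695/sin(11.0585°) = 16.973515
C = V + |VC|·bis = (11.4933,28.1454)
T_A = V + ((C−V)·d_A)·d_A = V + 16.6584·d_A = (12.2038,24.9681)
T_B = V + ((C−V)·d_B)·d_B = V + 16.6584·d_B = (9.6390,30.8213)
sweep = 180° − θ = 157.8831°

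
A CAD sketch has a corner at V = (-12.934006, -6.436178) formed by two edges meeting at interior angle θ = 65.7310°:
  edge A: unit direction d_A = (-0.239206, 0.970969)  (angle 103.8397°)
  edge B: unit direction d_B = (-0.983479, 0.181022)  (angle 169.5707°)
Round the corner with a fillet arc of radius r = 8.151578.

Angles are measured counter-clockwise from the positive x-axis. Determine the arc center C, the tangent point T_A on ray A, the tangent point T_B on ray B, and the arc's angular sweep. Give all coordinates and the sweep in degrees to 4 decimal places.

center=(-23.8670,3.8647) T_A=(-15.9521,5.8146) T_B=(-25.3426,-4.1522) sweep=114.2690

bisector direction at 136.7052° = (-0.727835,0.685752)
center distance |VC| = r/sin(θ/2) = 8.151578/sin(32.8655°) = 15.021277
C = V + |VC|·bis = (-23.8670,3.8647)
T_A = V + ((C−V)·d_A)·d_A = V + 12.6171·d_A = (-15.9521,5.8146)
T_B = V + ((C−V)·d_B)·d_B = V + 12.6171·d_B = (-25.3426,-4.1522)
sweep = 180° − θ = 114.2690°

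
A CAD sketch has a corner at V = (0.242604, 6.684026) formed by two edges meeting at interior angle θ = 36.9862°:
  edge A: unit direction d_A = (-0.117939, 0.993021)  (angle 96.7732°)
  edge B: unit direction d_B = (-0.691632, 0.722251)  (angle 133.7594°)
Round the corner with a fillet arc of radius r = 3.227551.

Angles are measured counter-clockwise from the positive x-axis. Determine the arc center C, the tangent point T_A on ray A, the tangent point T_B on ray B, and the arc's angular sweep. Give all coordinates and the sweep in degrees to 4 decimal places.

bisector direction at 115.2663° = (-0.426826,0.904334)
center distance |VC| = r/sin(θ/2) = 3.227551/sin(18.4931°) = 10.175436
C = V + |VC|·bis = (-4.1005,15.8860)
T_A = V + ((C−V)·d_A)·d_A = V + 9.6500·d_A = (-0.8955,16.2667)
T_B = V + ((C−V)·d_B)·d_B = V + 9.6500·d_B = (-6.4316,13.6537)
sweep = 180° − θ = 143.0138°

center=(-4.1005,15.8860) T_A=(-0.8955,16.2667) T_B=(-6.4316,13.6537) sweep=143.0138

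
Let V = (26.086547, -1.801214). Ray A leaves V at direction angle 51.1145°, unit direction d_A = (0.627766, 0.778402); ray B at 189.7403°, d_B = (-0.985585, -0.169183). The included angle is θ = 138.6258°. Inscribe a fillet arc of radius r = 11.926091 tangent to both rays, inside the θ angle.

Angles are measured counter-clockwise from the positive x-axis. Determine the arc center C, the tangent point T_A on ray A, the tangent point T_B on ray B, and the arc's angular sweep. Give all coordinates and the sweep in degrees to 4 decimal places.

center=(19.6304,9.1911) T_A=(28.9136,1.7043) T_B=(21.6480,-2.5631) sweep=41.3742

bisector direction at 120.4274° = (-0.506446,0.862272)
center distance |VC| = r/sin(θ/2) = 11.926091/sin(69.3129°) = 12.748039
C = V + |VC|·bis = (19.6304,9.1911)
T_A = V + ((C−V)·d_A)·d_A = V + 4.5034·d_A = (28.9136,1.7043)
T_B = V + ((C−V)·d_B)·d_B = V + 4.5034·d_B = (21.6480,-2.5631)
sweep = 180° − θ = 41.3742°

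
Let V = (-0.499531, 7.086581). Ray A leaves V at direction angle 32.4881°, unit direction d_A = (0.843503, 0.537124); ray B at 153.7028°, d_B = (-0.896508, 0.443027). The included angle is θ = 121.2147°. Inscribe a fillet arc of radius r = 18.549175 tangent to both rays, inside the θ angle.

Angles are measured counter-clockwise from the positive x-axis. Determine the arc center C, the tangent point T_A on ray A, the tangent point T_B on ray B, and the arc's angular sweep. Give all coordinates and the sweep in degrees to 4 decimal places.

center=(-1.6492,28.3452) T_A=(8.3141,12.6989) T_B=(-9.8670,11.7157) sweep=58.7853

bisector direction at 93.0955° = (-0.054000,0.998541)
center distance |VC| = r/sin(θ/2) = 18.549175/sin(60.6073°) = 21.289647
C = V + |VC|·bis = (-1.6492,28.3452)
T_A = V + ((C−V)·d_A)·d_A = V + 10.4488·d_A = (8.3141,12.6989)
T_B = V + ((C−V)·d_B)·d_B = V + 10.4488·d_B = (-9.8670,11.7157)
sweep = 180° − θ = 58.7853°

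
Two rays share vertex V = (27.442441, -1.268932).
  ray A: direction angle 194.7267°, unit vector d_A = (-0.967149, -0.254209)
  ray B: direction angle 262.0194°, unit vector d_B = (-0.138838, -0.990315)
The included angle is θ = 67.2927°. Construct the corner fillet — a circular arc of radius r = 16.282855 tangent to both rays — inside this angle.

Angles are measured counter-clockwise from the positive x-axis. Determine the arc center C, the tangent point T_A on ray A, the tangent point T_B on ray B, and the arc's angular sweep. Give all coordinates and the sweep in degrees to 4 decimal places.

bisector direction at 228.3730° = (-0.664278,-0.747486)
center distance |VC| = r/sin(θ/2) = 16.282855/sin(33.6463°) = 29.387978
C = V + |VC|·bis = (7.9207,-23.2360)
T_A = V + ((C−V)·d_A)·d_A = V + 24.4647·d_A = (3.7814,-7.4881)
T_B = V + ((C−V)·d_B)·d_B = V + 24.4647·d_B = (24.0458,-25.4967)
sweep = 180° − θ = 112.7073°

center=(7.9207,-23.2360) T_A=(3.7814,-7.4881) T_B=(24.0458,-25.4967) sweep=112.7073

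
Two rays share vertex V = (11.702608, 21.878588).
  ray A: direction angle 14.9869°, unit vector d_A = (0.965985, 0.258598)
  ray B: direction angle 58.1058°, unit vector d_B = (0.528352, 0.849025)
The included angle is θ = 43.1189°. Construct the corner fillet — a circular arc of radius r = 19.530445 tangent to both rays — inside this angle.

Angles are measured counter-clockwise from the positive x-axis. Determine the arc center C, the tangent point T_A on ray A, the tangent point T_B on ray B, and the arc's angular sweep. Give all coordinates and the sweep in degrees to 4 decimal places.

bisector direction at 36.5463° = (0.803375,0.595473)
center distance |VC| = r/sin(θ/2) = 19.530445/sin(21.5594°) = 53.148923
C = V + |VC|·bis = (54.4011,53.5273)
T_A = V + ((C−V)·d_A)·d_A = V + 49.4305·d_A = (59.4517,34.6612)
T_B = V + ((C−V)·d_B)·d_B = V + 49.4305·d_B = (37.8193,63.8463)
sweep = 180° − θ = 136.8811°

center=(54.4011,53.5273) T_A=(59.4517,34.6612) T_B=(37.8193,63.8463) sweep=136.8811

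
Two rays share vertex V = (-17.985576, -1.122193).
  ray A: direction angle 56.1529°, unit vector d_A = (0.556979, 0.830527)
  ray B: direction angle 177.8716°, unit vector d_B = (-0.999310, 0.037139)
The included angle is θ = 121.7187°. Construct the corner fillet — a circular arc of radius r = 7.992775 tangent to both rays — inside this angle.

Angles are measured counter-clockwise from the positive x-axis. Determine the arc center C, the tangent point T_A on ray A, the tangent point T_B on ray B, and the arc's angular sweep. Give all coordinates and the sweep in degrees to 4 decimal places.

bisector direction at 117.0123° = (-0.454181,0.890909)
center distance |VC| = r/sin(θ/2) = 7.992775/sin(60.8593°) = 9.151051
C = V + |VC|·bis = (-22.1418,7.0306)
T_A = V + ((C−V)·d_A)·d_A = V + 4.4562·d_A = (-15.5036,2.5788)
T_B = V + ((C−V)·d_B)·d_B = V + 4.4562·d_B = (-22.4387,-0.9567)
sweep = 180° − θ = 58.2813°

center=(-22.1418,7.0306) T_A=(-15.5036,2.5788) T_B=(-22.4387,-0.9567) sweep=58.2813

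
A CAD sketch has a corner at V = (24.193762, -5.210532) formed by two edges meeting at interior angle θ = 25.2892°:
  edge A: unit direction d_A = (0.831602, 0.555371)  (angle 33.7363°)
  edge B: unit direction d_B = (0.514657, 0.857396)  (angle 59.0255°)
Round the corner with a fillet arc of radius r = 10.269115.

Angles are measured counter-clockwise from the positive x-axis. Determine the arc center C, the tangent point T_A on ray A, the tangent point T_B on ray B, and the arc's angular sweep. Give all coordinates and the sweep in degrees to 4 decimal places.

center=(56.5563,28.7508) T_A=(62.2595,20.2110) T_B=(47.7516,34.0359) sweep=154.7108

bisector direction at 46.3809° = (0.689861,0.723942)
center distance |VC| = r/sin(θ/2) = 10.269115/sin(12.6446°) = 46.911747
C = V + |VC|·bis = (56.5563,28.7508)
T_A = V + ((C−V)·d_A)·d_A = V + 45.7740·d_A = (62.2595,20.2110)
T_B = V + ((C−V)·d_B)·d_B = V + 45.7740·d_B = (47.7516,34.0359)
sweep = 180° − θ = 154.7108°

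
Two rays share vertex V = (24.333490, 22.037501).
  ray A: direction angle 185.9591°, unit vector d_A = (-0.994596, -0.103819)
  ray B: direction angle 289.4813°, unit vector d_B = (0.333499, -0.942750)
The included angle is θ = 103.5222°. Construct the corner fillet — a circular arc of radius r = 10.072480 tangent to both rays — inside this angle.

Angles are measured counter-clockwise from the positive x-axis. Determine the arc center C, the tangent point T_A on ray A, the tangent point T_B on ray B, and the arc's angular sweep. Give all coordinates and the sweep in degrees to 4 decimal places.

center=(17.4848,11.1954) T_A=(16.4390,21.2135) T_B=(26.9806,14.5546) sweep=76.4778

bisector direction at 237.7202° = (-0.534054,-0.845450)
center distance |VC| = r/sin(θ/2) = 10.072480/sin(51.7611°) = 12.824048
C = V + |VC|·bis = (17.4848,11.1954)
T_A = V + ((C−V)·d_A)·d_A = V + 7.9373·d_A = (16.4390,21.2135)
T_B = V + ((C−V)·d_B)·d_B = V + 7.9373·d_B = (26.9806,14.5546)
sweep = 180° − θ = 76.4778°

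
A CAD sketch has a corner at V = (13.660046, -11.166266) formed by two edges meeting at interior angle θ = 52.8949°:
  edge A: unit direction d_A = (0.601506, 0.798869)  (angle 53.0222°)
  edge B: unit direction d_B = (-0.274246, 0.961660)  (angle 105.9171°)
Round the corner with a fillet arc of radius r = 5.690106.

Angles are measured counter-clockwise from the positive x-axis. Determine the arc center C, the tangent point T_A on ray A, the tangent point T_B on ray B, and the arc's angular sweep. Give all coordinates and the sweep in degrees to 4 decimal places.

bisector direction at 79.4697° = (0.182756,0.983158)
center distance |VC| = r/sin(θ/2) = 5.690106/sin(26.4474°) = 12.775937
C = V + |VC|·bis = (15.9949,1.3945)
T_A = V + ((C−V)·d_A)·d_A = V + 11.4388·d_A = (20.5406,-2.0281)
T_B = V + ((C−V)·d_B)·d_B = V + 11.4388·d_B = (10.5230,-0.1660)
sweep = 180° − θ = 127.1051°

center=(15.9949,1.3945) T_A=(20.5406,-2.0281) T_B=(10.5230,-0.1660) sweep=127.1051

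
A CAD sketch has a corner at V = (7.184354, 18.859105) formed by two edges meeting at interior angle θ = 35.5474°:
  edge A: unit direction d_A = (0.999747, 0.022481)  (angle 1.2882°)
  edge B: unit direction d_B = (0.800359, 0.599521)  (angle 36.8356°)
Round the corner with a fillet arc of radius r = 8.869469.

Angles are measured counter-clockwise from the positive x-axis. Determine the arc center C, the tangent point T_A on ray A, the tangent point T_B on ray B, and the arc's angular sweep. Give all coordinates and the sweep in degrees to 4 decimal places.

bisector direction at 19.0619° = (0.945166,0.326589)
center distance |VC| = r/sin(θ/2) = 8.869469/sin(17.7737°) = 29.055627
C = V + |VC|·bis = (34.6468,28.3484)
T_A = V + ((C−V)·d_A)·d_A = V + 27.6688·d_A = (34.8462,19.4811)
T_B = V + ((C−V)·d_B)·d_B = V + 27.6688·d_B = (29.3293,35.4471)
sweep = 180° − θ = 144.4526°

center=(34.6468,28.3484) T_A=(34.8462,19.4811) T_B=(29.3293,35.4471) sweep=144.4526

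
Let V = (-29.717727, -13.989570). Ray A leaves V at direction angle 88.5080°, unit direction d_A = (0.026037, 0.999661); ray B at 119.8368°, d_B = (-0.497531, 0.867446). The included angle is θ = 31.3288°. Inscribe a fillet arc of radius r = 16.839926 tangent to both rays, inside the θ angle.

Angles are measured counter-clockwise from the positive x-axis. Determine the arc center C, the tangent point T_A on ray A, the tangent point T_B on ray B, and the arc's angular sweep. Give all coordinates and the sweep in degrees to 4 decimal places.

center=(-44.9883,46.4817) T_A=(-28.1541,46.0432) T_B=(-59.5960,38.1033) sweep=148.6712

bisector direction at 104.1724° = (-0.244840,0.969563)
center distance |VC| = r/sin(θ/2) = 16.839926/sin(15.6644°) = 62.369579
C = V + |VC|·bis = (-44.9883,46.4817)
T_A = V + ((C−V)·d_A)·d_A = V + 60.0532·d_A = (-28.1541,46.0432)
T_B = V + ((C−V)·d_B)·d_B = V + 60.0532·d_B = (-59.5960,38.1033)
sweep = 180° − θ = 148.6712°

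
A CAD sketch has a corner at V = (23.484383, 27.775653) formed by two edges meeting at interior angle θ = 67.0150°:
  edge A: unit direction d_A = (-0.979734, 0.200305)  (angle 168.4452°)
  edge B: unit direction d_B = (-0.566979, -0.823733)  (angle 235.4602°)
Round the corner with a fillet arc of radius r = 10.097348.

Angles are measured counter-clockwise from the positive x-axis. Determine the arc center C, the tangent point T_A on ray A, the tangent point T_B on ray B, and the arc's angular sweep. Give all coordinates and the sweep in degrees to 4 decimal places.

center=(6.5198,20.9378) T_A=(8.5424,30.8305) T_B=(14.8373,15.2128) sweep=112.9850

bisector direction at 201.9527° = (-0.927493,-0.373841)
center distance |VC| = r/sin(θ/2) = 10.097348/sin(33.5075°) = 18.290768
C = V + |VC|·bis = (6.5198,20.9378)
T_A = V + ((C−V)·d_A)·d_A = V + 15.2511·d_A = (8.5424,30.8305)
T_B = V + ((C−V)·d_B)·d_B = V + 15.2511·d_B = (14.8373,15.2128)
sweep = 180° − θ = 112.9850°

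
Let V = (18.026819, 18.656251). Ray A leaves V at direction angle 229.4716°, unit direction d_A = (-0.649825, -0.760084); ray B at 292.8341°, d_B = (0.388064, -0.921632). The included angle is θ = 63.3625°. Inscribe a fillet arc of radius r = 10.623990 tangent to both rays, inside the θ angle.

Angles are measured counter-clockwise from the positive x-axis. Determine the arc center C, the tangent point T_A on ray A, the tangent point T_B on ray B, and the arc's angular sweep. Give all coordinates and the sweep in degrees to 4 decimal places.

center=(14.9157,-1.3318) T_A=(6.8405,5.5719) T_B=(24.7071,2.7910) sweep=116.6375

bisector direction at 261.1529° = (-0.153799,-0.988102)
center distance |VC| = r/sin(θ/2) = 10.623990/sin(31.6812°) = 20.228727
C = V + |VC|·bis = (14.9157,-1.3318)
T_A = V + ((C−V)·d_A)·d_A = V + 17.2143·d_A = (6.8405,5.5719)
T_B = V + ((C−V)·d_B)·d_B = V + 17.2143·d_B = (24.7071,2.7910)
sweep = 180° − θ = 116.6375°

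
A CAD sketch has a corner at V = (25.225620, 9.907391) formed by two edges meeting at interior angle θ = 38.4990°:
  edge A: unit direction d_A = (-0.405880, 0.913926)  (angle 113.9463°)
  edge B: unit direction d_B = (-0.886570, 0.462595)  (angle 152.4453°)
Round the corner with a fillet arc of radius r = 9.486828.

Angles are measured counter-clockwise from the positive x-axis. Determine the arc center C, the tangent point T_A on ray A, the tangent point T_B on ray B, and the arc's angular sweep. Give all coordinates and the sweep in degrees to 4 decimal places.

bisector direction at 133.1958° = (-0.684494,0.729019)
center distance |VC| = r/sin(θ/2) = 9.486828/sin(19.2495°) = 28.775657
C = V + |VC|·bis = (5.5289,30.8854)
T_A = V + ((C−V)·d_A)·d_A = V + 27.1669·d_A = (14.1991,34.7359)
T_B = V + ((C−V)·d_B)·d_B = V + 27.1669·d_B = (1.1403,22.4747)
sweep = 180° − θ = 141.5010°

center=(5.5289,30.8854) T_A=(14.1991,34.7359) T_B=(1.1403,22.4747) sweep=141.5010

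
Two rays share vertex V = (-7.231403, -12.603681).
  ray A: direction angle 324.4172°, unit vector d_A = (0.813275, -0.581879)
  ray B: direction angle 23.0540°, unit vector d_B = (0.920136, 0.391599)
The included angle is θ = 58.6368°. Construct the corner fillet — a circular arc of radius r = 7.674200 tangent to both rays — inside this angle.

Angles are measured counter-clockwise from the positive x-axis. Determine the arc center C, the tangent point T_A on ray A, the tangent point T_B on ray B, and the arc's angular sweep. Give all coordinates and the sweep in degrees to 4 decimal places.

center=(8.3474,-14.3138) T_A=(3.8820,-20.5550) T_B=(5.3422,-7.2525) sweep=121.3632

bisector direction at 353.7356° = (0.994029,-0.109117)
center distance |VC| = r/sin(θ/2) = 7.674200/sin(29.3184°) = 15.672428
C = V + |VC|·bis = (8.3474,-14.3138)
T_A = V + ((C−V)·d_A)·d_A = V + 13.6650·d_A = (3.8820,-20.5550)
T_B = V + ((C−V)·d_B)·d_B = V + 13.6650·d_B = (5.3422,-7.2525)
sweep = 180° − θ = 121.3632°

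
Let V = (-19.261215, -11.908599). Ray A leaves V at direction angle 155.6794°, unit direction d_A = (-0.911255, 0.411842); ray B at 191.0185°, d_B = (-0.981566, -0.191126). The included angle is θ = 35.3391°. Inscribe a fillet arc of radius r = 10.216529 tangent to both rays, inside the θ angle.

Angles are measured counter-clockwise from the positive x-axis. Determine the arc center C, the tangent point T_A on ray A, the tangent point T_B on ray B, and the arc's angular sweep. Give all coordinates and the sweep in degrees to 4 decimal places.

center=(-52.6941,-8.0101) T_A=(-48.4865,1.2998) T_B=(-50.7414,-18.0383) sweep=144.6609

bisector direction at 173.3489° = (-0.993270,0.115822)
center distance |VC| = r/sin(θ/2) = 10.216529/sin(17.6696°) = 33.659405
C = V + |VC|·bis = (-52.6941,-8.0101)
T_A = V + ((C−V)·d_A)·d_A = V + 32.0715·d_A = (-48.4865,1.2998)
T_B = V + ((C−V)·d_B)·d_B = V + 32.0715·d_B = (-50.7414,-18.0383)
sweep = 180° − θ = 144.6609°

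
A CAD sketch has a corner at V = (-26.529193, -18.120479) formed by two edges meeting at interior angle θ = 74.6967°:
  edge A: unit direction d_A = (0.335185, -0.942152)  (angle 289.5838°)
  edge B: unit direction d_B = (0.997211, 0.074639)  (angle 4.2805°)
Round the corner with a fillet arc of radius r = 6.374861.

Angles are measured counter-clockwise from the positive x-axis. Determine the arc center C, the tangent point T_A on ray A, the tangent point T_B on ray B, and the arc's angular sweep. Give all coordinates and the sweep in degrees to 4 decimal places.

bisector direction at 326.9322° = (0.838025,-0.545632)
center distance |VC| = r/sin(θ/2) = 6.374861/sin(37.3484°) = 10.508137
C = V + |VC|·bis = (-17.7231,-23.8541)
T_A = V + ((C−V)·d_A)·d_A = V + 8.3536·d_A = (-23.7292,-25.9908)
T_B = V + ((C−V)·d_B)·d_B = V + 8.3536·d_B = (-18.1989,-17.4970)
sweep = 180° − θ = 105.3033°

center=(-17.7231,-23.8541) T_A=(-23.7292,-25.9908) T_B=(-18.1989,-17.4970) sweep=105.3033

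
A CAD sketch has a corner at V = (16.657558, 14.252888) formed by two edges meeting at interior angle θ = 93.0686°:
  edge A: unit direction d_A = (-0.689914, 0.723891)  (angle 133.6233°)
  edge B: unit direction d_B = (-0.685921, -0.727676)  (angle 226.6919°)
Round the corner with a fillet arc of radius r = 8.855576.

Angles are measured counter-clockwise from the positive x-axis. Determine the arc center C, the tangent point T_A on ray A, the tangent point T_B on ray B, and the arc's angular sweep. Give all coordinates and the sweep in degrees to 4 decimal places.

center=(4.4562,14.2193) T_A=(10.8667,20.3289) T_B=(10.9002,8.1451) sweep=86.9314

bisector direction at 180.1576° = (-0.999996,-0.002751)
center distance |VC| = r/sin(θ/2) = 8.855576/sin(46.5343°) = 12.201354
C = V + |VC|·bis = (4.4562,14.2193)
T_A = V + ((C−V)·d_A)·d_A = V + 8.3936·d_A = (10.8667,20.3289)
T_B = V + ((C−V)·d_B)·d_B = V + 8.3936·d_B = (10.9002,8.1451)
sweep = 180° − θ = 86.9314°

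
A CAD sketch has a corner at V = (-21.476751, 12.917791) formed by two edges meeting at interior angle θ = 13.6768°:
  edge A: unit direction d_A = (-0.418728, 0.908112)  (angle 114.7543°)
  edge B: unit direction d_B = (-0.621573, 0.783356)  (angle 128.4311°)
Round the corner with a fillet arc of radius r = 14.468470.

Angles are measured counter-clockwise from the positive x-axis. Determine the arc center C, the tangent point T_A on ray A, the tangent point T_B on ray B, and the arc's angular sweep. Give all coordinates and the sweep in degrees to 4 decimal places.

center=(-85.1346,116.4217) T_A=(-71.9956,122.4800) T_B=(-96.4686,107.4285) sweep=166.3232

bisector direction at 121.5927° = (-0.523877,0.851794)
center distance |VC| = r/sin(θ/2) = 14.468470/sin(6.8384°) = 121.512882
C = V + |VC|·bis = (-85.1346,116.4217)
T_A = V + ((C−V)·d_A)·d_A = V + 120.6484·d_A = (-71.9956,122.4800)
T_B = V + ((C−V)·d_B)·d_B = V + 120.6484·d_B = (-96.4686,107.4285)
sweep = 180° − θ = 166.3232°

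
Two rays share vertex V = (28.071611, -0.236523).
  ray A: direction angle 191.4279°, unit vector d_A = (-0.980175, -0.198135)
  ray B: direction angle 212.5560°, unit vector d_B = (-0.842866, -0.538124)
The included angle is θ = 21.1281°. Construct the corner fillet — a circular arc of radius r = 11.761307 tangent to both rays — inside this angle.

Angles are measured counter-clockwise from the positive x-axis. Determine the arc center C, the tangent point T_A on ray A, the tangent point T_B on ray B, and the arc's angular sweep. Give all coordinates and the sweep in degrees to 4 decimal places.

bisector direction at 201.9919° = (-0.927236,-0.374476)
center distance |VC| = r/sin(θ/2) = 11.761307/sin(10.5640°) = 64.152149
C = V + |VC|·bis = (-31.4126,-24.2600)
T_A = V + ((C−V)·d_A)·d_A = V + 63.0648·d_A = (-33.7429,-12.7318)
T_B = V + ((C−V)·d_B)·d_B = V + 63.0648·d_B = (-25.0836,-34.1732)
sweep = 180° − θ = 158.8719°

center=(-31.4126,-24.2600) T_A=(-33.7429,-12.7318) T_B=(-25.0836,-34.1732) sweep=158.8719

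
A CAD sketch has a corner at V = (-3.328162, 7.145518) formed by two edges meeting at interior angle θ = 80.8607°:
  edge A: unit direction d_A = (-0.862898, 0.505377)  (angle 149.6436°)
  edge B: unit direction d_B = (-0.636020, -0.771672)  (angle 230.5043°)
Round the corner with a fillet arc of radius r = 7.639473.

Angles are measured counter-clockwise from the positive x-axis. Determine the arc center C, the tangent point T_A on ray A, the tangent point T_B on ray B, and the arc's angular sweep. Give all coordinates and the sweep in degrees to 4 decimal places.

center=(-14.9263,5.0850) T_A=(-11.0655,11.6771) T_B=(-9.0312,0.2261) sweep=99.1393

bisector direction at 190.0739° = (-0.984583,-0.174919)
center distance |VC| = r/sin(θ/2) = 7.639473/sin(40.4303°) = 11.779799
C = V + |VC|·bis = (-14.9263,5.0850)
T_A = V + ((C−V)·d_A)·d_A = V + 8.9667·d_A = (-11.0655,11.6771)
T_B = V + ((C−V)·d_B)·d_B = V + 8.9667·d_B = (-9.0312,0.2261)
sweep = 180° − θ = 99.1393°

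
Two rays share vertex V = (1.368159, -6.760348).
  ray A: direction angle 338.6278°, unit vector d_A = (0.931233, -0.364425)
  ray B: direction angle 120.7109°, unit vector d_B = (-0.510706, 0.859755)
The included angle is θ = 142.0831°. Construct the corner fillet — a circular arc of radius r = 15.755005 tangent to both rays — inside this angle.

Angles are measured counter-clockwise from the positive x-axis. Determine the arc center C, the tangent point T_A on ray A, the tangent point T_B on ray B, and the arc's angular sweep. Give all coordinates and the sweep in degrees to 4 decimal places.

center=(12.1496,5.9389) T_A=(6.4081,-8.7327) T_B=(-1.3958,-2.1073) sweep=37.9169

bisector direction at 49.6694° = (0.647198,0.762322)
center distance |VC| = r/sin(θ/2) = 15.755005/sin(71.0416°) = 16.658664
C = V + |VC|·bis = (12.1496,5.9389)
T_A = V + ((C−V)·d_A)·d_A = V + 5.4121·d_A = (6.4081,-8.7327)
T_B = V + ((C−V)·d_B)·d_B = V + 5.4121·d_B = (-1.3958,-2.1073)
sweep = 180° − θ = 37.9169°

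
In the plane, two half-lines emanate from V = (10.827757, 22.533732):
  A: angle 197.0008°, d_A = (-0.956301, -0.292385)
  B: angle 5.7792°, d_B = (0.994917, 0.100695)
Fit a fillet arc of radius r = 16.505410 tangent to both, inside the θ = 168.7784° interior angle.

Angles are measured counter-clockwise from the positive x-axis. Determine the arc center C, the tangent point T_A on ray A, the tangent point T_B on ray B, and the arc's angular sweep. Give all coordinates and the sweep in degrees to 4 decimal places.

center=(14.1030,6.2755) T_A=(9.2771,22.0596) T_B=(12.4410,22.6970) sweep=11.2216

bisector direction at 281.3900° = (0.197486,-0.980306)
center distance |VC| = r/sin(θ/2) = 16.505410/sin(84.3892°) = 16.584868
C = V + |VC|·bis = (14.1030,6.2755)
T_A = V + ((C−V)·d_A)·d_A = V + 1.6215·d_A = (9.2771,22.0596)
T_B = V + ((C−V)·d_B)·d_B = V + 1.6215·d_B = (12.4410,22.6970)
sweep = 180° − θ = 11.2216°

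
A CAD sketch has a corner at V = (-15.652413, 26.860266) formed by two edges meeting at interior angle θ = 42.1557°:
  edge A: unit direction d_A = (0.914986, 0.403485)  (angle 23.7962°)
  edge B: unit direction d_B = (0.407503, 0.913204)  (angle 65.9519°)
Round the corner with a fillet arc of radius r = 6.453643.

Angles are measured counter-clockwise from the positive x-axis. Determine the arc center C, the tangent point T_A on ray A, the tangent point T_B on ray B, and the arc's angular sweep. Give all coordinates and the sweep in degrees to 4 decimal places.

center=(-2.9356,39.5213) T_A=(-0.3316,33.6163) T_B=(-8.8291,42.1512) sweep=137.8443

bisector direction at 44.8741° = (0.708659,0.705551)
center distance |VC| = r/sin(θ/2) = 6.453643/sin(21.0779°) = 17.944925
C = V + |VC|·bis = (-2.9356,39.5213)
T_A = V + ((C−V)·d_A)·d_A = V + 16.7443·d_A = (-0.3316,33.6163)
T_B = V + ((C−V)·d_B)·d_B = V + 16.7443·d_B = (-8.8291,42.1512)
sweep = 180° − θ = 137.8443°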